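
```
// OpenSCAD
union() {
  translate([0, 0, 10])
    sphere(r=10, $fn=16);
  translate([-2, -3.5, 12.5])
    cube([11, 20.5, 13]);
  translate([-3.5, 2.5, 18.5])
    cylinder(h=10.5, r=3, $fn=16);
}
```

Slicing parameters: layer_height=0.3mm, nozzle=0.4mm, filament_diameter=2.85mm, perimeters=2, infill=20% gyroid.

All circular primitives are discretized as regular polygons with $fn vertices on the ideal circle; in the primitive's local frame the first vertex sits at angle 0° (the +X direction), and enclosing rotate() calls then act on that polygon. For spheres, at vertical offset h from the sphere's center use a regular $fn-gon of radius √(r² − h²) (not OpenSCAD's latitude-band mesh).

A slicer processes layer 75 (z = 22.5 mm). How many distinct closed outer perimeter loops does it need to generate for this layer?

1

At z = 22.5 mm: the sphere is absent (|z−center|=12.500 > r=10); the cube at (-2, -3.5) is present — its section is the full 11×20.5 rectangle; the cylinder at (-3.5, 2.5): section is a regular 16-gon, circumradius r=3; Combining (union): the regions partially overlap (shared area 5.28 mm²), so overlapping operands fuse into one piece — 1 connected region. The result has 1 disconnected region.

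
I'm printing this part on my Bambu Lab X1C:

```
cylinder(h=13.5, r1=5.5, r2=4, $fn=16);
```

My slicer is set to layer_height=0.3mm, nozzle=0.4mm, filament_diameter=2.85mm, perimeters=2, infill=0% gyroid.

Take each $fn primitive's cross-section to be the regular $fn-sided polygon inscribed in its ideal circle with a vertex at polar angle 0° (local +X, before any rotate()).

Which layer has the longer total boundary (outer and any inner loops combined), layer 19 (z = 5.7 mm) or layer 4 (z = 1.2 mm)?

Layer 19 (z = 5.7): the cone contributes a regular 16-gon of circumradius 4.867 (interpolated between r1=5.5 and r2=4 at t=0.422) (perimeter = 2·16·4.867·sin(180°/16) = 30.38 mm). So its perimeter = 30.38 mm. Layer 4 (z = 1.2): the cone: at t=0.089 of its height the radius interpolates to r₁+(r₂−r₁)t = 5.367, giving a regular 16-gon of that circumradius (perimeter = 2·16·5.367·sin(180°/16) = 33.50 mm). So its perimeter = 33.50 mm. Layer 4 is larger (33.50 vs 30.38 mm).

layer 4 (z = 1.2 mm)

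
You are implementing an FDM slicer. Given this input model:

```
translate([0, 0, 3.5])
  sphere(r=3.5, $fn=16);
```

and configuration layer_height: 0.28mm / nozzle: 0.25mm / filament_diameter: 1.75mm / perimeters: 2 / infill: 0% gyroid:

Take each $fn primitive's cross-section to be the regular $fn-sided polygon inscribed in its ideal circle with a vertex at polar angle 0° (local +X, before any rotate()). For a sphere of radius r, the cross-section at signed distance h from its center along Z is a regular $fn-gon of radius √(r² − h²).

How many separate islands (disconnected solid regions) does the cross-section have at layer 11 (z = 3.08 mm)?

1

At z = 3.08 mm: the sphere: section is a regular 16-gon, circumradius = √(r²−h²) = √(3.5²−0.42²) = 3.475. Overall, the cross-section is a single solid region. Island count = 1.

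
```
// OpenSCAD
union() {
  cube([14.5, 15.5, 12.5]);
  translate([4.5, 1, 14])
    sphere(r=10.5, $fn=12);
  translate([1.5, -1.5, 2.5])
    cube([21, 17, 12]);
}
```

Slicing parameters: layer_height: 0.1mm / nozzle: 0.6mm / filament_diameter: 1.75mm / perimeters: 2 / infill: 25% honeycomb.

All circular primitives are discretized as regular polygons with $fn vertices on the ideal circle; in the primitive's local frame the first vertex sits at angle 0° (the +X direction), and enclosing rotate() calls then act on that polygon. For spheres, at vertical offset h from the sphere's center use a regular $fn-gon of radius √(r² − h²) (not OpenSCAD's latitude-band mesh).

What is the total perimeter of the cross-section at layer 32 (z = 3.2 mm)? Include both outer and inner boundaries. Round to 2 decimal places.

79.00 mm

At z = 3.2 mm: the cube (footprint 14.5×15.5) is included at this height (perimeter 60.00 mm); the sphere at (4.5, 1) is not intersected at this z (|z−center|=10.800 > r=10.5); the cube at (1.5, -1.5) is present — its section is the full 21×17 rectangle (perimeter 76.00 mm); Combining (union): the regions partially overlap (shared area 201.50 mm²), so the edge portions inside another operand are dropped and the merged outline is re-measured after clipping — boundary = 79.00 mm. Overall, the cross-section is a single solid region. Total boundary length (outer) = 79.00 mm.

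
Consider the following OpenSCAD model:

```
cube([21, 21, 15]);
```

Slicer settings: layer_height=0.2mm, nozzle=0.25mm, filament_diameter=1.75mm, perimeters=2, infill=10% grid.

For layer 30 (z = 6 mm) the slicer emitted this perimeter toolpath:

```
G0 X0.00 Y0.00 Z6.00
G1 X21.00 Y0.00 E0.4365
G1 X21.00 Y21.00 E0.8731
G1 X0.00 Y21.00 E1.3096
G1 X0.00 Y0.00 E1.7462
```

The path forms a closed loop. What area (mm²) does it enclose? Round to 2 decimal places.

Apply the shoelace formula to the sequence of (X, Y) vertices; enclosed area = 441.00 mm².

441.00 mm²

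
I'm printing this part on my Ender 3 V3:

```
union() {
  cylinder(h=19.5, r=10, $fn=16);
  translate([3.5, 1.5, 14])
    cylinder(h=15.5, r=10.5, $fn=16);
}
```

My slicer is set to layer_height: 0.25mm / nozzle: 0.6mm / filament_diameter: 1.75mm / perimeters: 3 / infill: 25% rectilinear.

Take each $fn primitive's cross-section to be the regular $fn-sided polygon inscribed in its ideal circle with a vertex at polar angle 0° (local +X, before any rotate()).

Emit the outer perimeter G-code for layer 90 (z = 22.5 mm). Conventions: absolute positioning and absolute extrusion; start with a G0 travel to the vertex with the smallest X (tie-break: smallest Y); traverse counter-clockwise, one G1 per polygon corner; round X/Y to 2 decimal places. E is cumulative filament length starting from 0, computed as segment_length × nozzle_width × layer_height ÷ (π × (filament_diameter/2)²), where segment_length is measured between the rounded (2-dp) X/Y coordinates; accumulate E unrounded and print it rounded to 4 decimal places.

G0 X-7.00 Y1.50 Z22.50
G1 X-6.20 Y-2.52 E0.2556
G1 X-3.92 Y-5.92 E0.5109
G1 X-0.52 Y-8.20 E0.7662
G1 X3.50 Y-9.00 E1.0218
G1 X7.52 Y-8.20 E1.2774
G1 X10.92 Y-5.92 E1.5327
G1 X13.20 Y-2.52 E1.7880
G1 X14.00 Y1.50 E2.0436
G1 X13.20 Y5.52 E2.2992
G1 X10.92 Y8.92 E2.5545
G1 X7.52 Y11.20 E2.8098
G1 X3.50 Y12.00 E3.0655
G1 X-0.52 Y11.20 E3.3211
G1 X-3.92 Y8.92 E3.5764
G1 X-6.20 Y5.52 E3.8317
G1 X-7.00 Y1.50 E4.0873

At z = 22.5 mm: the cylinder is not intersected at this z (z outside [0, 19.5]); the r=10.5 cylinder at (3.5, 1.5) contributes a regular 16-gon of circumradius 10.5; Combining (union): only the r=10.5 cylinder at (3.5, 1.5) is present, so the union is just that shape — 1 connected region. The outline is a single polygon with 16 vertices. Extrusion per mm of travel: 0.6 × 0.25 / (π × 0.875²) = 0.062363. Accumulating E over each segment gives final E = 4.0873.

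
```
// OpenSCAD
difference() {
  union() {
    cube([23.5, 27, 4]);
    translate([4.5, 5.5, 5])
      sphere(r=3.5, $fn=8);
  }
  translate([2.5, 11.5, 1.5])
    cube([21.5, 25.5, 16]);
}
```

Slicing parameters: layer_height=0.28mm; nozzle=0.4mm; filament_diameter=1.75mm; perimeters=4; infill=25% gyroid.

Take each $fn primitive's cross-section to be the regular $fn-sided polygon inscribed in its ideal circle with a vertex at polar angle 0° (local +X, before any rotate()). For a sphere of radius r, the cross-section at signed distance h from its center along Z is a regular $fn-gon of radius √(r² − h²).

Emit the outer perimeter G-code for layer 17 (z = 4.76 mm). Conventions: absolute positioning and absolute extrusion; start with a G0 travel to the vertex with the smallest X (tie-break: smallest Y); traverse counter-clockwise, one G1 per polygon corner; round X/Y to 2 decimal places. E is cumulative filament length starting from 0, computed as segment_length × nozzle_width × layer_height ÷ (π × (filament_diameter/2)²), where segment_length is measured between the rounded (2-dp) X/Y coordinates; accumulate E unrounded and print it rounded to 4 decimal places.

G0 X1.01 Y5.50 Z4.76
G1 X2.03 Y3.03 E0.1244
G1 X4.50 Y2.01 E0.2489
G1 X6.97 Y3.03 E0.3733
G1 X7.99 Y5.50 E0.4977
G1 X6.97 Y7.97 E0.6222
G1 X4.50 Y8.99 E0.7466
G1 X2.03 Y7.97 E0.8710
G1 X1.01 Y5.50 E0.9955

At z = 4.76 mm: the cube is absent (z outside [0, 4]); the r=3.5 sphere at (4.5, 5.5) slices to a regular 8-gon of circumradius 3.492 (√(r²−h²) with h=0.24 from center); Merging all regions: only the r=3.5 sphere at (4.5, 5.5) is present, so the union is just that shape — 1 connected region; the cube at (2.5, 11.5) is present — its section is the full 21.5×25.5 rectangle; After the difference (first − rest): starting from that combined region, the 21.5×25.5 cube at (2.5, 11.5) misses the remaining region (no effect) — 1 connected region. The outline is a single polygon with 8 vertices. Extrusion per mm of travel: 0.4 × 0.28 / (π × 0.875²) = 0.046564. Accumulating E over each segment gives final E = 0.9955.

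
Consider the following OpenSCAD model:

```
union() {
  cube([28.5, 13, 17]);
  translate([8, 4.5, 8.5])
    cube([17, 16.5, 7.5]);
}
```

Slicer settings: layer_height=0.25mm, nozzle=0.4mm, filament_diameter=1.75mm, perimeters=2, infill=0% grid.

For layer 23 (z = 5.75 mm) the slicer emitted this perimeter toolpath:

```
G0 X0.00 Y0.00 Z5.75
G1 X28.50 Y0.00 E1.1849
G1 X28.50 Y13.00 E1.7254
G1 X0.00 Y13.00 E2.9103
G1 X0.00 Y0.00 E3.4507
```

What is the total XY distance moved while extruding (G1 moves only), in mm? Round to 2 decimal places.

83.00 mm

Sum the Euclidean lengths of each G1 segment: total = 83.00 mm.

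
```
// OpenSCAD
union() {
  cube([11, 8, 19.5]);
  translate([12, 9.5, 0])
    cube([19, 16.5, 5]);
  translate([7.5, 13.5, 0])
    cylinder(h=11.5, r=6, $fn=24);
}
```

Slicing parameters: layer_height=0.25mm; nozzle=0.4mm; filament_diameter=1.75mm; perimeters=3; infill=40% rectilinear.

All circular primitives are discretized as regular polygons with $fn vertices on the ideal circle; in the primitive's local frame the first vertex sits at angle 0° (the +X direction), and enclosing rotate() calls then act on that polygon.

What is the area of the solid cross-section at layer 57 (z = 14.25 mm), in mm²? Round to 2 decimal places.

88.00 mm²

At z = 14.25 mm: the cube (footprint 11×8) is included at this height (area 88.00 mm²); the cube at (12, 9.5) is absent (z outside [0, 5]); the cylinder at (7.5, 13.5) is absent (z outside [0, 11.5]); Merging all regions: only the 11×8 cube is present, so the union is just that shape — area = 88.00 mm². Overall, the cross-section is a single solid region. Net area = 88.00 mm².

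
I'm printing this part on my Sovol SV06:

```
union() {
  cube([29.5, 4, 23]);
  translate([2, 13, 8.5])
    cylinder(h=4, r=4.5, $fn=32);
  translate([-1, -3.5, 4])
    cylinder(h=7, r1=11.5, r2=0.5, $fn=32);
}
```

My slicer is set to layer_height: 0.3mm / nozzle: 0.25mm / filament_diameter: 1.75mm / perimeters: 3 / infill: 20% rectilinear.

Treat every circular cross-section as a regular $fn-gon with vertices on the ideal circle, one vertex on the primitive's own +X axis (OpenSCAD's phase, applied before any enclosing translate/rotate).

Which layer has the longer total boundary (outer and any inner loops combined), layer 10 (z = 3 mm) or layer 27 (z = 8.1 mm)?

layer 27 (z = 8.1 mm)

Layer 10 (z = 3): the cube is present — its section is the full 29.5×4 rectangle (perimeter 67.00 mm); the cylinder at (2, 13) does not reach this height (z outside [8.5, 12.5]); the cone at (-1, -3.5) does not reach this height (z outside [4, 11]); Combining (union): only the 29.5×4 cube is present, so the union is just that shape — boundary = 67.00 mm. So its perimeter = 67.00 mm. Layer 27 (z = 8.1): the cube is present — its section is the full 29.5×4 rectangle (perimeter 67.00 mm); the cylinder at (2, 13) does not reach this height (z outside [8.5, 12.5]); the cone at (-1, -3.5) contributes a regular 32-gon of circumradius 5.057 (interpolated between r1=11.5 and r2=0.5 at t=0.586) (perimeter = 2·32·5.057·sin(180°/32) = 31.72 mm); Merging all regions: the regions partially overlap (shared area 2.35 mm²), so the edge portions inside another operand are dropped and the merged outline is re-measured after clipping — boundary = 91.57 mm. So its perimeter = 91.57 mm. Layer 27 is larger (91.57 vs 67.00 mm).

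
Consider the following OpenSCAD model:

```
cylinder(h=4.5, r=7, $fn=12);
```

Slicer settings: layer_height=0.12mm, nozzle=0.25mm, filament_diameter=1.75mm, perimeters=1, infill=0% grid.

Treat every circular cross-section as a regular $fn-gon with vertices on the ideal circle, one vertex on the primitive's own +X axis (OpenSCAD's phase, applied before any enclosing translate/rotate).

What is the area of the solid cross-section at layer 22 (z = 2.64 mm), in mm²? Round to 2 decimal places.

At z = 2.64 mm: the r=7 cylinder contributes a regular 12-gon of circumradius 7 (area = (12/2)·7.000²·sin(360°/12) = 147.00 mm²). Overall, the cross-section is a single solid region. Net area = 147.00 mm².

147.00 mm²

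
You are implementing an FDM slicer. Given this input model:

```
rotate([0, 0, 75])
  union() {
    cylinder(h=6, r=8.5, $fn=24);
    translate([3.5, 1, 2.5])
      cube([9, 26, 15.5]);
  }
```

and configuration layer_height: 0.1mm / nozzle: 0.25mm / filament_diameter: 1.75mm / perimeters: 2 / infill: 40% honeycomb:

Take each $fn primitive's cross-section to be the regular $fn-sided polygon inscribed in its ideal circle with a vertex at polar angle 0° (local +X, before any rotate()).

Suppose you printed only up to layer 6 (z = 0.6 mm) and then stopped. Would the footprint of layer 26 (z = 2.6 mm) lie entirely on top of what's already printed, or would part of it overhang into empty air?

Compare the two slices. At z = 0.6: the r=8.5 cylinder contributes a regular 24-gon of circumradius 8.5 (area = (24/2)·8.500²·sin(360°/24) = 224.40 mm²); the cube at (3.5, 1) does not reach this height (z outside [2.5, 18]); Merging all regions: only the r=8.5 cylinder is present, so the union is just that shape — area = 224.40 mm²; (rotated 75° about Z; rotation is an isometry so areas/perimeters/island counts are preserved). At z = 2.6: the r=8.5 cylinder contributes a regular 24-gon of circumradius 8.5 (area = (24/2)·8.500²·sin(360°/24) = 224.40 mm²); the cube at (3.5, 1) (footprint 9×26) is included at this height (area 234.00 mm²); Merging all regions: the regions partially overlap — summed areas 458.40 mm² minus the doubly-counted overlap 22.46 mm² gives 435.94 mm² — area = 435.94 mm²; (whole slice rotated 75° about Z — lengths, areas and connectivity unchanged). Checking containment: at z = 2.6 the cross-section extends beyond the z = 0.6 cross-section by about 211.54 mm².

part overhangs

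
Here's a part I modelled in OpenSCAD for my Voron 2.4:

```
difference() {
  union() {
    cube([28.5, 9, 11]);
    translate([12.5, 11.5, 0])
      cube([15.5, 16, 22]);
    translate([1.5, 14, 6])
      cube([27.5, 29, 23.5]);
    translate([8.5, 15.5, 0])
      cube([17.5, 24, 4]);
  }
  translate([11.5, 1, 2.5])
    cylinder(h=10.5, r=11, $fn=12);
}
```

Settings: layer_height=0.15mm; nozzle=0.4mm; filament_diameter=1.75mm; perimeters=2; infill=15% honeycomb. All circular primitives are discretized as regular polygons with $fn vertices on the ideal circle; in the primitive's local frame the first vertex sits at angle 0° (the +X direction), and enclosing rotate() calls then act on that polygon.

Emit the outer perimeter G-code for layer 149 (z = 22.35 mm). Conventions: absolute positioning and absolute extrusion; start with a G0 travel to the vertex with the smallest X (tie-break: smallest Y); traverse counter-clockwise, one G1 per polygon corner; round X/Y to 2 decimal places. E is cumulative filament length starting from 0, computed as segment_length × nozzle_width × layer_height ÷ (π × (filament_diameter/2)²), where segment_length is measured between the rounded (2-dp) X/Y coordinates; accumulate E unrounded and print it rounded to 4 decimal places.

At z = 22.35 mm: the cube does not reach this height (z outside [0, 11]); the cube at (12.5, 11.5) is not intersected at this z (z outside [0, 22]); the cube at (1.5, 14) is present — its section is the full 27.5×29 rectangle; the cube at (8.5, 15.5) is absent (z outside [0, 4]); Merging all regions: only the 27.5×29 cube at (1.5, 14) is present, so the union is just that shape — 1 connected region; the cylinder at (11.5, 1) does not reach this height (z outside [2.5, 13]); Subtracting the remaining from the first: none of the subtracted shapes is present at this height, so the result so far is unchanged — 1 connected region. The outline is a single polygon with 4 vertices. Extrusion per mm of travel: 0.4 × 0.15 / (π × 0.875²) = 0.024945. Accumulating E over each segment gives final E = 2.8188.

G0 X1.50 Y14.00 Z22.35
G1 X29.00 Y14.00 E0.6860
G1 X29.00 Y43.00 E1.4094
G1 X1.50 Y43.00 E2.0954
G1 X1.50 Y14.00 E2.8188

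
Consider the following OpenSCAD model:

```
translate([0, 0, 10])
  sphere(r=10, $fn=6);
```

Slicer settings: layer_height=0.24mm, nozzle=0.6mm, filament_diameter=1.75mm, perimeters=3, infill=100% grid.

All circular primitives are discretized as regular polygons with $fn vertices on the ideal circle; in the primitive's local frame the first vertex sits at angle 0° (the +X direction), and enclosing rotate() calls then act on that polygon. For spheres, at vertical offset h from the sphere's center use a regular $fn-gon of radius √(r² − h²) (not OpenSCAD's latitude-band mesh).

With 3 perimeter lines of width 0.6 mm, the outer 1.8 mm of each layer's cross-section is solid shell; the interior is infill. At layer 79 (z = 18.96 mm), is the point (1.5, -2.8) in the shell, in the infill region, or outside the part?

At z = 18.96 mm: the r=10 sphere slices to a regular 6-gon of circumradius 4.441 (√(r²−h²) with h=8.96 from center). Overall, the cross-section is a single solid region. The nearest boundary edge runs (-2.22, -3.85)→(2.22, -3.85); distance from the point to it = 1.05 mm. The point is inside the cross-section, 1.05 mm from the nearest boundary — within the 1.8 mm shell band (3 × 0.6).

shell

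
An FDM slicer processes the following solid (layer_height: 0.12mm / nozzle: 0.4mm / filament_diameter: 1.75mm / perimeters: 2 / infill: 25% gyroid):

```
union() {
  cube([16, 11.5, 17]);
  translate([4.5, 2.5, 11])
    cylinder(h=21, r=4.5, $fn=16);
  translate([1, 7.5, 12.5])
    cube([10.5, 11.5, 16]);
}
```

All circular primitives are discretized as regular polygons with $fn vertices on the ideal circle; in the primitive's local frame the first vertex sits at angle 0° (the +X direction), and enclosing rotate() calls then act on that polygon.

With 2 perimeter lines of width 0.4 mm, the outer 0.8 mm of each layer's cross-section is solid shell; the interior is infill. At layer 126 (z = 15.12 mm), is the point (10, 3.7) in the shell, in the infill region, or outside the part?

infill

At z = 15.12 mm: the cube (footprint 16×11.5) is included at this height; the cylinder at (4.5, 2.5): section is a regular 16-gon, circumradius r=4.5; the cube at (1, 7.5) is present — its section is the full 10.5×11.5 rectangle; Taking the union: the regions partially overlap (shared area 93.97 mm²), so overlapping operands fuse into one piece — 1 connected region. Overall, the cross-section is a single solid region. The nearest boundary edge runs (16.00, 0.00)→(8.14, 0.00); distance from the point to it = 3.70 mm. The point is inside the cross-section and 3.70 mm from the nearest boundary — more than the 0.8 mm shell width (2 × 0.4), so it's in the infill interior.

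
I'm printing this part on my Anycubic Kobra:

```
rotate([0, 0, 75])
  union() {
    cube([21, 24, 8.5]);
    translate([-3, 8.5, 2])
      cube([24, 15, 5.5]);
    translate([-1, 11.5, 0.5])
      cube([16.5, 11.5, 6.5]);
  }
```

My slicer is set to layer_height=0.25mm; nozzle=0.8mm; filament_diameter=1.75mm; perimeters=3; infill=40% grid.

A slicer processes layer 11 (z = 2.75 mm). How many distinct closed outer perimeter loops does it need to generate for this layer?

At z = 2.75 mm: the 21×24 cube contributes its full rectangle; the cube at (-3, 8.5) (footprint 24×15) is included at this height; the cube at (-1, 11.5) is present — its section is the full 16.5×11.5 rectangle; Merging all regions: the regions partially overlap (shared area 504.75 mm²), so overlapping operands fuse into one piece — 1 connected region; (whole slice rotated 75° about Z — lengths, areas and connectivity unchanged). The result has 1 disconnected region.

1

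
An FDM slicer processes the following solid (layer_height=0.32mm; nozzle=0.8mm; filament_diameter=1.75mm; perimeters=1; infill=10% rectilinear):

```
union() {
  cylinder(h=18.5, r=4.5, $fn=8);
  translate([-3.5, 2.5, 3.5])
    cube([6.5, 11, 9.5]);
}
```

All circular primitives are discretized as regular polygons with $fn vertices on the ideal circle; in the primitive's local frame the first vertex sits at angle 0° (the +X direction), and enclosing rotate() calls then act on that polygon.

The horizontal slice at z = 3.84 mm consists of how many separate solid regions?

At z = 3.84 mm: the cylinder: section is a regular 8-gon, circumradius r=4.5; the 6.5×11 cube at (-3.5, 2.5) contributes its full rectangle; Combining (union): the regions partially overlap (shared area 8.50 mm²), so overlapping operands fuse into one piece — 1 connected region. The result has 1 disconnected region.

1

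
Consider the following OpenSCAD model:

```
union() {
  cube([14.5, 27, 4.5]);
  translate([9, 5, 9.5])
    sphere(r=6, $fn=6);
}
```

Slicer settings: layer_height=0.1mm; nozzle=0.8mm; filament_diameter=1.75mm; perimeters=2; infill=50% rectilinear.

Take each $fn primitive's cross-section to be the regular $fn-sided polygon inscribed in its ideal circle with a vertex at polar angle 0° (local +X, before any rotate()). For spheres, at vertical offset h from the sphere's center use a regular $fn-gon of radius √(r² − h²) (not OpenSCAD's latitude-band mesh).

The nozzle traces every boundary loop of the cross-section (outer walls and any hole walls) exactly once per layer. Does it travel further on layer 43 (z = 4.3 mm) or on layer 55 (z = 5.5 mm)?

layer 43 (z = 4.3 mm)

Layer 43 (z = 4.3): the cube (footprint 14.5×27) is included at this height (perimeter 83.00 mm); the sphere at (9, 5): section is a regular 6-gon, circumradius = √(r²−h²) = √(6²−5.2²) = 2.993 (perimeter = 2·6·2.993·sin(180°/6) = 17.96 mm); Taking the union: the r=6 sphere at (9, 5) lies entirely inside the 14.5×27 cube, so the union is just the 14.5×27 cube — boundary = 83.00 mm. So its perimeter = 83.00 mm. Layer 55 (z = 5.5): the cube is not intersected at this z (z outside [0, 4.5]); the sphere at (9, 5): section is a regular 6-gon, circumradius = √(r²−h²) = √(6²−4²) = 4.472 (perimeter = 2·6·4.472·sin(180°/6) = 26.83 mm); Taking the union: only the r=6 sphere at (9, 5) is present, so the union is just that shape — boundary = 26.83 mm. So its perimeter = 26.83 mm. Layer 43 is larger (83.00 vs 26.83 mm).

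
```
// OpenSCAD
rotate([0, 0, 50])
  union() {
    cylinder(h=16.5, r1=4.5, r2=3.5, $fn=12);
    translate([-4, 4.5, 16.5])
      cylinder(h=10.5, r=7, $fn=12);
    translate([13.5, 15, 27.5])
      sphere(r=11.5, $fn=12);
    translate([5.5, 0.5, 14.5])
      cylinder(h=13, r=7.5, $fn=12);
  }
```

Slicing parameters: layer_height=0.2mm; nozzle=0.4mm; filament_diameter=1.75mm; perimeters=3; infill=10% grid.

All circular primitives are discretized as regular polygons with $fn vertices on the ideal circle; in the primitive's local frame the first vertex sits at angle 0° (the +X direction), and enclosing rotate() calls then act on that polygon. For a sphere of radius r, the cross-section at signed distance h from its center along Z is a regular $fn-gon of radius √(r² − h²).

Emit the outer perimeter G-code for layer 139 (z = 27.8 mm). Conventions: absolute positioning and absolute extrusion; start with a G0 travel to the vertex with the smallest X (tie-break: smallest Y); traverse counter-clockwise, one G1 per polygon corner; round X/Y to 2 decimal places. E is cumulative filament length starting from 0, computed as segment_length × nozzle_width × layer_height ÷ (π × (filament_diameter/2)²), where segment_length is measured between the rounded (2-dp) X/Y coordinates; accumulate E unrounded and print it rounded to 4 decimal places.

At z = 27.8 mm: the cone does not reach this height (z outside [0, 16.5]); the cylinder at (-4, 4.5) does not reach this height (z outside [16.5, 27]); the sphere at (13.5, 15): section is a regular 12-gon, circumradius = √(r²−h²) = √(11.5²−0.3²) = 11.496; the cylinder at (5.5, 0.5) is not intersected at this z (z outside [14.5, 27.5]); Taking the union: only the r=11.5 sphere at (13.5, 15) is present, so the union is just that shape — 1 connected region; (whole slice rotated 50° about Z — lengths, areas and connectivity unchanged). The outline is a single polygon with 12 vertices. Extrusion per mm of travel: 0.4 × 0.2 / (π × 0.875²) = 0.033260. Accumulating E over each segment gives final E = 2.3751.

G0 X-14.13 Y21.98 Z27.80
G1 X-13.62 Y16.05 E0.1980
G1 X-10.20 Y11.18 E0.3959
G1 X-4.81 Y8.66 E0.5938
G1 X1.12 Y9.18 E0.7918
G1 X5.99 Y12.59 E0.9895
G1 X8.51 Y17.99 E1.1877
G1 X7.99 Y23.92 E1.3857
G1 X4.58 Y28.79 E1.5834
G1 X-0.82 Y31.30 E1.7815
G1 X-6.74 Y30.79 E1.9791
G1 X-11.62 Y27.37 E2.1773
G1 X-14.13 Y21.98 E2.3751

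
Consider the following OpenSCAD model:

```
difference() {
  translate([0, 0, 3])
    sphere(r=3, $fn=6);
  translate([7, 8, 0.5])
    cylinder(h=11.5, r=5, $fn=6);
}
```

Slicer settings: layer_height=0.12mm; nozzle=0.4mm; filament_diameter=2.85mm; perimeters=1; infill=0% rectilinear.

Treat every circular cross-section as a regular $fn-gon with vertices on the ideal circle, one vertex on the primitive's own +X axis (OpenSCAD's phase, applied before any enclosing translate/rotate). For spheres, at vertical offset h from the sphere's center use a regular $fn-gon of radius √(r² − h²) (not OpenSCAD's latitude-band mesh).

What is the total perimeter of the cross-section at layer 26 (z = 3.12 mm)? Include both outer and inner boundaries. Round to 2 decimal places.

At z = 3.12 mm: the sphere: section is a regular 6-gon, circumradius = √(r²−h²) = √(3²−0.12²) = 2.998 (perimeter = 2·6·2.998·sin(180°/6) = 17.99 mm); the r=5 cylinder at (7, 8) gives a regular 6-gon of circumradius 5 (constant along its height) (perimeter = 2·6·5.000·sin(180°/6) = 30.00 mm); Subtracting the remaining from the first: starting from the r=3 sphere, the r=5 cylinder at (7, 8) misses the remaining region (no effect) — boundary = 17.99 mm. Overall, the cross-section is a single solid region. Total boundary length (outer) = 17.99 mm.

17.99 mm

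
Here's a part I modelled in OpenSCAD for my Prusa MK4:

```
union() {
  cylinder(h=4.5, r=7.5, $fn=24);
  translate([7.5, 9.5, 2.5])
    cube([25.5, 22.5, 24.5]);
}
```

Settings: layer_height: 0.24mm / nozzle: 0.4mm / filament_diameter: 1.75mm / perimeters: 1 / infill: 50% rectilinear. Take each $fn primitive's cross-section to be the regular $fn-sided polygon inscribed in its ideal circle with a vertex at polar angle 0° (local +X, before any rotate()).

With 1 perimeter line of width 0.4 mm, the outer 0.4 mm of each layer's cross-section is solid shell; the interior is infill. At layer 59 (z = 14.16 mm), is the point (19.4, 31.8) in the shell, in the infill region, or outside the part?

shell

At z = 14.16 mm: the cylinder is absent (z outside [0, 4.5]); the 25.5×22.5 cube at (7.5, 9.5) contributes its full rectangle; Taking the union: only the 25.5×22.5 cube at (7.5, 9.5) is present, so the union is just that shape — 1 connected region. Overall, the cross-section is a single solid region. The nearest boundary edge runs (33.00, 32.00)→(7.50, 32.00); distance from the point to it = 0.20 mm. The point is inside the cross-section, 0.20 mm from the nearest boundary — within the 0.4 mm shell band (1 × 0.4).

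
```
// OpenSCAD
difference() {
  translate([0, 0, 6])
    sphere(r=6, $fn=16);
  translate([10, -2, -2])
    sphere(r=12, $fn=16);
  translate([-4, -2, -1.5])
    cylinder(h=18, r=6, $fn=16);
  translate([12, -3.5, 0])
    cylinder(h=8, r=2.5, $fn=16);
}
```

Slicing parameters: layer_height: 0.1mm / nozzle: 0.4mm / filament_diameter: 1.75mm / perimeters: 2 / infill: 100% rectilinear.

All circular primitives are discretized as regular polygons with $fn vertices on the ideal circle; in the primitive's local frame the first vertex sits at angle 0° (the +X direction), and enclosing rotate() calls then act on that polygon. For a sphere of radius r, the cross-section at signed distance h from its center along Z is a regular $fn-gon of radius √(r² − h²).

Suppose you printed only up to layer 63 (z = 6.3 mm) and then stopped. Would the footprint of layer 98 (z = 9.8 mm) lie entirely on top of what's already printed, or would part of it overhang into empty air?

part overhangs

Compare the two slices. At z = 6.3: the sphere: section is a regular 16-gon, circumradius = √(r²−h²) = √(6²−0.3²) = 5.992 (area = (16/2)·5.992²·sin(360°/16) = 109.94 mm²); the sphere at (10, -2): section is a regular 16-gon, circumradius = √(r²−h²) = √(12²−8.3²) = 8.667 (area = (16/2)·8.667²·sin(360°/16) = 229.95 mm²); the cylinder at (-4, -2): section is a regular 16-gon, circumradius r=6 (area = (16/2)·6.000²·sin(360°/16) = 110.21 mm²); the r=2.5 cylinder at (12, -3.5) gives a regular 16-gon of circumradius 2.5 (constant along its height) (area = (16/2)·2.500²·sin(360°/16) = 19.13 mm²); Subtracting the remaining from the first: starting from the r=6 sphere (109.94 mm²), the r=12 sphere at (10, -2) partially overlaps it — only the 29.53 mm² overlap (of its 229.95 mm²) is removed, clipping the outline; the r=6 cylinder at (-4, -2) partially overlaps it — only the 57.30 mm² overlap (of its 110.21 mm²) is removed, clipping the outline; the r=2.5 cylinder at (12, -3.5) misses the remaining region (no effect) — area = 23.11 mm². At z = 9.8: the sphere: section is a regular 16-gon, circumradius = √(r²−h²) = √(6²−3.8²) = 4.643 (area = (16/2)·4.643²·sin(360°/16) = 66.01 mm²); the r=12 sphere at (10, -2) contributes a regular 16-gon of circumradius √(12²−11.8²) = 2.182 (area = (16/2)·2.182²·sin(360°/16) = 14.57 mm²); the r=6 cylinder at (-4, -2) gives a regular 16-gon of circumradius 6 (constant along its height) (area = (16/2)·6.000²·sin(360°/16) = 110.21 mm²); the cylinder at (12, -3.5) is not intersected at this z (z outside [0, 8]); Taking the first minus the rest: starting from the r=6 sphere (66.01 mm²), the r=12 sphere at (10, -2) misses the remaining region (no effect); the r=6 cylinder at (-4, -2) partially overlaps it — only the 40.28 mm² overlap (of its 110.21 mm²) is removed, clipping the outline — area = 25.73 mm². Checking containment: at z = 9.8 the cross-section extends beyond the z = 6.3 cross-section by about 14.41 mm².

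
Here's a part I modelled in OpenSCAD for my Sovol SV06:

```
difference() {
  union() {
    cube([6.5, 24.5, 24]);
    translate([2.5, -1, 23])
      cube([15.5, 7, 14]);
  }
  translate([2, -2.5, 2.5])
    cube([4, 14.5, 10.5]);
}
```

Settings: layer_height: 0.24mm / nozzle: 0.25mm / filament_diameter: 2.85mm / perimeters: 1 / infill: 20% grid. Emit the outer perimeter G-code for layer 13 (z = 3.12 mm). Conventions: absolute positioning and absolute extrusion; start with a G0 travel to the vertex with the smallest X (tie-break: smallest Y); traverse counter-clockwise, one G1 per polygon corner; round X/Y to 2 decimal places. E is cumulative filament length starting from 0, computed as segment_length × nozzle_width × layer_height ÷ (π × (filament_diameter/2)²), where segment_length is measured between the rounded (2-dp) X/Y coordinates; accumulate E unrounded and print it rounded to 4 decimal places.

At z = 3.12 mm: the cube (footprint 6.5×24.5) is included at this height; the cube at (2.5, -1) does not reach this height (z outside [23, 37]); Taking the union: only the 6.5×24.5 cube is present, so the union is just that shape — 1 connected region; the 4×14.5 cube at (2, -2.5) contributes its full rectangle; Subtracting the remaining from the first: starting from the result so far, the 4×14.5 cube at (2, -2.5) partially overlaps it — only the 48.00 mm² overlap (of its 58.00 mm²) is removed, clipping the outline — 1 connected region. The outline is a single polygon with 8 vertices. Extrusion per mm of travel: 0.25 × 0.24 / (π × 1.425²) = 0.009405. Accumulating E over each segment gives final E = 0.8089.

G0 X0.00 Y0.00 Z3.12
G1 X2.00 Y0.00 E0.0188
G1 X2.00 Y12.00 E0.1317
G1 X6.00 Y12.00 E0.1693
G1 X6.00 Y0.00 E0.2822
G1 X6.50 Y0.00 E0.2869
G1 X6.50 Y24.50 E0.5173
G1 X0.00 Y24.50 E0.5784
G1 X0.00 Y0.00 E0.8089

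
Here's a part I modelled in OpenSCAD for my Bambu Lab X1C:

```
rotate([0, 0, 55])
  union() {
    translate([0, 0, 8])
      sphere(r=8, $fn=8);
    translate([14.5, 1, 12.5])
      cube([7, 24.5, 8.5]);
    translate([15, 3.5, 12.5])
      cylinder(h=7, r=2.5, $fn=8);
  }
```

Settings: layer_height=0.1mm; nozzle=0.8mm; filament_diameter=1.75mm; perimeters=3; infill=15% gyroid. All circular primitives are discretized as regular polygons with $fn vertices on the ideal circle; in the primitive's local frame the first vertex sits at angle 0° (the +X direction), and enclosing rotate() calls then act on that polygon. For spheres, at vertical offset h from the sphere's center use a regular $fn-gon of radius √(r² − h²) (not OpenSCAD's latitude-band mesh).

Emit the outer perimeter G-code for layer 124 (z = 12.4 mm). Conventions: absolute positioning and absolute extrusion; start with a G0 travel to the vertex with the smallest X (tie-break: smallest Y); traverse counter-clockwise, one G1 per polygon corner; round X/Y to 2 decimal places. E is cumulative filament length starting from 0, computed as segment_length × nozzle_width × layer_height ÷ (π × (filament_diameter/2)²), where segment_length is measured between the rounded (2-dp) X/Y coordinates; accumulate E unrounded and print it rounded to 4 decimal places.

At z = 12.4 mm: the r=8 sphere slices to a regular 8-gon of circumradius 6.681 (√(r²−h²) with h=4.4 from center); the cube at (14.5, 1) does not reach this height (z outside [12.5, 21]); the cylinder at (15, 3.5) is absent (z outside [12.5, 19.5]); Merging all regions: only the r=8 sphere is present, so the union is just that shape — 1 connected region; (whole slice rotated 55° about Z — lengths, areas and connectivity unchanged). The outline is a single polygon with 8 vertices. Extrusion per mm of travel: 0.8 × 0.1 / (π × 0.875²) = 0.033260. Accumulating E over each segment gives final E = 1.3603.

G0 X-6.58 Y-1.16 Z12.40
G1 X-3.83 Y-5.47 E0.1700
G1 X1.16 Y-6.58 E0.3401
G1 X5.47 Y-3.83 E0.5101
G1 X6.58 Y1.16 E0.6801
G1 X3.83 Y5.47 E0.8502
G1 X-1.16 Y6.58 E1.0202
G1 X-5.47 Y3.83 E1.1903
G1 X-6.58 Y-1.16 E1.3603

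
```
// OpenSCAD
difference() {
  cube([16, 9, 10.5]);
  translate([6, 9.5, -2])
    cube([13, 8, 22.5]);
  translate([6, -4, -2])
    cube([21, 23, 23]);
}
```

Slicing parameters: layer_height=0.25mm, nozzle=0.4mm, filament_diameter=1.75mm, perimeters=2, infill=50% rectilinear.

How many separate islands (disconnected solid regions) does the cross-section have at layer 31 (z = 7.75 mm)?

1

At z = 7.75 mm: the cube is present — its section is the full 16×9 rectangle; the cube at (6, 9.5) (footprint 13×8) is included at this height; the cube at (6, -4) is present — its section is the full 21×23 rectangle; Taking the first minus the rest: starting from the 16×9 cube, the 13×8 cube at (6, 9.5) misses the remaining region (no effect); the 21×23 cube at (6, -4) partially overlaps it — only the 90.00 mm² overlap (of its 483.00 mm²) is removed, clipping the outline — 1 connected region. Overall, the cross-section is a single solid region. Island count = 1.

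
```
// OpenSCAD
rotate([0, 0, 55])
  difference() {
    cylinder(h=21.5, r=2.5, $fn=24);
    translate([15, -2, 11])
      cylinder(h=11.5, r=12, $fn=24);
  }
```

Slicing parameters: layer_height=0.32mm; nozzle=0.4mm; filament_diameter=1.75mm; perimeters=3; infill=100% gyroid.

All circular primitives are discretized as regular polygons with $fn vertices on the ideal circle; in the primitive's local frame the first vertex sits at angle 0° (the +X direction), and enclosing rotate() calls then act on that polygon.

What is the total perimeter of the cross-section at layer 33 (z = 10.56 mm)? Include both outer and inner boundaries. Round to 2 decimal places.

15.66 mm

At z = 10.56 mm: the cylinder: section is a regular 24-gon, circumradius r=2.5 (perimeter = 2·24·2.500·sin(180°/24) = 15.66 mm); the cylinder at (15, -2) does not reach this height (z outside [11, 22.5]); Subtracting the remaining from the first: none of the subtracted shapes is present at this height, so the r=2.5 cylinder is unchanged — boundary = 15.66 mm; (whole slice rotated 55° about Z — lengths, areas and connectivity unchanged). Overall, the cross-section is a single solid region. Total boundary length (outer) = 15.66 mm.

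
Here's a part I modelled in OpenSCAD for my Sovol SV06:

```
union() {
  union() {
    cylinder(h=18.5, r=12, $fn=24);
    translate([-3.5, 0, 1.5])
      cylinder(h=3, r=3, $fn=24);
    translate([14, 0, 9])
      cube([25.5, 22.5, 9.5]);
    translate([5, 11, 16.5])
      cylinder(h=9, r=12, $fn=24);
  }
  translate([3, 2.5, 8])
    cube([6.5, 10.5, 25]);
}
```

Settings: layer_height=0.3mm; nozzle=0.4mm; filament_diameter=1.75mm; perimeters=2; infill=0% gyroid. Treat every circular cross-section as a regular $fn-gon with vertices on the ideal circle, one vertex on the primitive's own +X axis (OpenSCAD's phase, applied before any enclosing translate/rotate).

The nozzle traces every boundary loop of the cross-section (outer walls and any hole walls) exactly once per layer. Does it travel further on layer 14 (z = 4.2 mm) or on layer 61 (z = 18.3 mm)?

Layer 14 (z = 4.2): the r=12 cylinder gives a regular 24-gon of circumradius 12 (constant along its height) (perimeter = 2·24·12.000·sin(180°/24) = 75.18 mm); the cylinder at (-3.5, 0): section is a regular 24-gon, circumradius r=3 (perimeter = 2·24·3.000·sin(180°/24) = 18.80 mm); the cube at (14, 0) does not reach this height (z outside [9, 18.5]); the cylinder at (5, 11) is not intersected at this z (z outside [16.5, 25.5]); Merging all regions: the r=3 cylinder at (-3.5, 0) lies entirely inside the r=12 cylinder, so the union is just the r=12 cylinder — boundary = 75.18 mm; the cube at (3, 2.5) is absent (z outside [8, 33]); Combining (union): only the result so far is present, so the union is just that shape — boundary = 75.18 mm. So its perimeter = 75.18 mm. Layer 61 (z = 18.3): the r=12 cylinder gives a regular 24-gon of circumradius 12 (constant along its height) (perimeter = 2·24·12.000·sin(180°/24) = 75.18 mm); the cylinder at (-3.5, 0) is not intersected at this z (z outside [1.5, 4.5]); the cube at (14, 0) is present — its section is the full 25.5×22.5 rectangle (perimeter 96.00 mm); the r=12 cylinder at (5, 11) gives a regular 24-gon of circumradius 12 (constant along its height) (perimeter = 2·24·12.000·sin(180°/24) = 75.18 mm); Merging all regions: the regions partially overlap (shared area 203.18 mm²), so the edge portions inside another operand are dropped and the merged outline is re-measured after clipping — boundary = 163.92 mm; the cube at (3, 2.5) (footprint 6.5×10.5) is included at this height (perimeter 34.00 mm); Merging all regions: the 6.5×10.5 cube at (3, 2.5) lies entirely inside that combined region, so the union is just that combined region — boundary = 163.92 mm. So its perimeter = 163.92 mm. Layer 61 is larger (163.92 vs 75.18 mm).

layer 61 (z = 18.3 mm)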